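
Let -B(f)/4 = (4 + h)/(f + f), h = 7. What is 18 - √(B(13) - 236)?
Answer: 18 - I*√40170/13 ≈ 18.0 - 15.417*I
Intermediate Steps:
B(f) = -22/f (B(f) = -4*(4 + 7)/(f + f) = -44/(2*f) = -44*1/(2*f) = -22/f)
18 - √(B(13) - 236) = 18 - √(-22/13 - 236) = 18 - √(-3090/13) = 18 - I*√40170/13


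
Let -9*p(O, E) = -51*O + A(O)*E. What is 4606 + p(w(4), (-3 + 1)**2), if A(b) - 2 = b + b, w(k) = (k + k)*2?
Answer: 42134/9 ≈ 4681.6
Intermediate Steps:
w(k) = 4*k (w(k) = (2*k)*2 = 4*k)
A(b) = 2 + 2*b (A(b) = 2 + (b + b) = 2 + 2*b)
p(O, E) = 17*O/3 - E*(2 + 2*O)/9 (p(O, E) = -(-51*O + (2 + 2*O)*E)/9 = -(-51*O + E*(2 + 2*O))/9 = 17*O/3 - E*(2 + 2*O)/9)
4606 + p(w(4), (-3 + 1)**2) = 4606 + (17*(4*4)/3 - 2*(-3 + 1)**2*(1 + 4*4)/9) = 4606 + ((17/3)*16 - 2/9*(-2)**2*(1 + 16)) = 4606 + (272/3 - 2/9*4*17) = 4606 + (272/3 - 136/9) = 4606 + 680/9 = 42134/9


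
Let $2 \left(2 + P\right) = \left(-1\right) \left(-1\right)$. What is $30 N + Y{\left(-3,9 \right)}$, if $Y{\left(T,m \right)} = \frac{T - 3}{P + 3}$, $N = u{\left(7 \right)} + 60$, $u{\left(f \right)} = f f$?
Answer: $3266$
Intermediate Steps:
$P = - \frac{3}{2}$ ($P = -2 + \frac{\left(-1\right) \left(-1\right)}{2} = -2 + \frac{1}{2} \cdot 1 = -2 + \frac{1}{2} = - \frac{3}{2} \approx -1.5$)
$u{\left(f \right)} = f^{2}$
$N = 109$ ($N = 7^{2} + 60 = 49 + 60 = 109$)
$Y{\left(T,m \right)} = -2 + \frac{2 T}{3}$ ($Y{\left(T,m \right)} = \frac{T - 3}{- \frac{3}{2} + 3} = \frac{-3 + T}{\frac{3}{2}} = \left(-3 + T\right) \frac{2}{3} = -2 + \frac{2 T}{3}$)
$30 N + Y{\left(-3,9 \right)} = 30 \cdot 109 + \left(-2 + \frac{2}{3} \left(-3\right)\right) = 3270 - 4 = 3266$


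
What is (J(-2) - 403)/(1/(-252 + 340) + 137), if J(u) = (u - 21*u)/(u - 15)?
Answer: -202136/68323 ≈ -2.9585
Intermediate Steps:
J(u) = -20*u/(-15 + u) (J(u) = (-20*u)/(-15 + u) = -20*u/(-15 + u))
(J(-2) - 403)/(1/(-252 + 340) + 137) = (-20*(-2)/(-15 - 2) - 403)/(1/(-252 + 340) + 137) = (-20*(-2)/(-17) - 403)/(1/88 + 137) = (-20*(-2)*(-1/17) - 403)/(1/88 + 137) = (-40/17 - 403)/(12057/88) = -6891/17*88/12057 = -202136/68323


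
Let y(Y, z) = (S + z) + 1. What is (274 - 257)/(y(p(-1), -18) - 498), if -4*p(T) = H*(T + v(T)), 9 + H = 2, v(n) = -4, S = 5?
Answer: -1/30 ≈ -0.033333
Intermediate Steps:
H = -7 (H = -9 + 2 = -7)
p(T) = -7 + 7*T/4 (p(T) = -(-7)*(T - 4)/4 = -(-7)*(-4 + T)/4 = -(28 - 7*T)/4 = -7 + 7*T/4)
y(Y, z) = 6 + z (y(Y, z) = (5 + z) + 1 = 6 + z)
(274 - 257)/(y(p(-1), -18) - 498) = (274 - 257)/((6 - 18) - 498) = 17/(-12 - 498) = 17/(-510) = 17*(-1/510) = -1/30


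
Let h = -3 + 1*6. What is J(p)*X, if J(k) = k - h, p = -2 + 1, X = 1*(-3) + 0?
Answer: 12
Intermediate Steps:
X = -3 (X = -3 + 0 = -3)
h = 3 (h = -3 + 6 = 3)
p = -1
J(k) = -3 + k (J(k) = k - 1*3 = k - 3 = -3 + k)
J(p)*X = (-3 - 1)*(-3) = -4*(-3) = 12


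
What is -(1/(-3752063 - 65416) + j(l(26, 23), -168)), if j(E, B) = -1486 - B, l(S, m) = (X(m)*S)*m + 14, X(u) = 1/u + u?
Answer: 5031437323/3817479 ≈ 1318.0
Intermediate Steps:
X(u) = u + 1/u
l(S, m) = 14 + S*m*(m + 1/m) (l(S, m) = ((m + 1/m)*S)*m + 14 = (S*(m + 1/m))*m + 14 = S*m*(m + 1/m) + 14 = 14 + S*m*(m + 1/m))
-(1/(-3752063 - 65416) + j(l(26, 23), -168)) = -(1/(-3752063 - 65416) + (-1486 - 1*(-168))) = -(1/(-3817479) + (-1486 + 168)) = -(-1/3817479 - 1318) = -1*(-5031437323/3817479) = 5031437323/3817479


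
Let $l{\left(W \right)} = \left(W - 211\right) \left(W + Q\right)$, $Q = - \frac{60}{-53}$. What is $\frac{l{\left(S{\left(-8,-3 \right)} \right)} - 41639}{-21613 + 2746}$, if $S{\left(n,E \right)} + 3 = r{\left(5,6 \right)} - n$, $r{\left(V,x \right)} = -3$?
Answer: $\frac{747187}{333317} \approx 2.2417$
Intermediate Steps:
$Q = \frac{60}{53}$ ($Q = \left(-60\right) \left(- \frac{1}{53}\right) = \frac{60}{53} \approx 1.1321$)
$S{\left(n,E \right)} = -6 - n$ ($S{\left(n,E \right)} = -3 - \left(3 + n\right) = -6 - n$)
$l{\left(W \right)} = \left(-211 + W\right) \left(\frac{60}{53} + W\right)$ ($l{\left(W \right)} = \left(W - 211\right) \left(W + \frac{60}{53}\right) = \left(-211 + W\right) \left(\frac{60}{53} + W\right)$)
$\frac{l{\left(S{\left(-8,-3 \right)} \right)} - 41639}{-21613 + 2746} = \frac{\left(- \frac{12660}{53} + \left(-6 - -8\right)^{2} - \frac{11123 \left(-6 - -8\right)}{53}\right) - 41639}{-21613 + 2746} = \frac{\left(- \frac{12660}{53} + \left(-6 + 8\right)^{2} - \frac{11123 \left(-6 + 8\right)}{53}\right) - 41639}{-18867} = \left(\left(- \frac{12660}{53} + 2^{2} - \frac{22246}{53}\right) - 41639\right) \left(- \frac{1}{18867}\right) = \left(\left(- \frac{12660}{53} + 4 - \frac{22246}{53}\right) - 41639\right) \left(- \frac{1}{18867}\right) = \left(- \frac{34694}{53} - 41639\right) \left(- \frac{1}{18867}\right) = \left(- \frac{2241561}{53}\right) \left(- \frac{1}{18867}\right) = \frac{747187}{333317}$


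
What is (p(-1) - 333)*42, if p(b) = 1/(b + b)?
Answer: -14007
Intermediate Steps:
p(b) = 1/(2*b)
(p(-1) - 333)*42 = ((½)/(-1) - 333)*42 = ((½)*(-1) - 333)*42 = (-½ - 333)*42 = -667/2*42 = -14007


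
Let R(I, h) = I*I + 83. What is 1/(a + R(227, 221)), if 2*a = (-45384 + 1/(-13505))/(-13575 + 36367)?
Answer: 87944560/4538907072017 ≈ 1.9376e-5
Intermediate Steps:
R(I, h) = 83 + I² (R(I, h) = I² + 83 = 83 + I²)
a = -87558703/87944560 (a = ((-45384 + 1/(-13505))/(-13575 + 36367))/2 = ((-45384 - 1/13505)/22792)/2 = (-612910921/13505*1/22792)/2 = (½)*(-87558703/43972280) = -87558703/87944560 ≈ -0.99561)
1/(a + R(227, 221)) = 1/(-87558703/87944560 + (83 + 227²)) = 1/(-87558703/87944560 + (83 + 51529)) = 1/(-87558703/87944560 + 51612) = 1/(4538907072017/87944560) = 87944560/4538907072017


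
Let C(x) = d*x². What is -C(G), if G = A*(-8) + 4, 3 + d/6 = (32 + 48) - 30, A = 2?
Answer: -40608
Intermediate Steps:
d = 282 (d = -18 + 6*((32 + 48) - 30) = -18 + 6*(80 - 30) = -18 + 6*50 = -18 + 300 = 282)
G = -12 (G = 2*(-8) + 4 = -16 + 4 = -12)
C(x) = 282*x²
-C(G) = -282*(-12)² = -282*144 = -1*40608 = -40608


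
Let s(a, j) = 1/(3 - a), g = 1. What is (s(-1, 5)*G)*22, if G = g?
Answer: 11/2 ≈ 5.5000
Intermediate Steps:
G = 1
(s(-1, 5)*G)*22 = (-1/(-3 - 1)*1)*22 = (-1/(-4)*1)*22 = (-1*(-¼)*1)*22 = ((¼)*1)*22 = (¼)*22 = 11/2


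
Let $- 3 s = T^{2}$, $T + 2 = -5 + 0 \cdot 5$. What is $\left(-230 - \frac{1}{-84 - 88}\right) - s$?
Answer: $- \frac{110249}{516} \approx -213.66$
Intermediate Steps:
$T = -7$ ($T = -2 + \left(-5 + 0 \cdot 5\right) = -2 + \left(-5 + 0\right) = -2 - 5 = -7$)
$s = - \frac{49}{3}$ ($s = - \frac{\left(-7\right)^{2}}{3} = \left(- \frac{1}{3}\right) 49 = - \frac{49}{3} \approx -16.333$)
$\left(-230 - \frac{1}{-84 - 88}\right) - s = \left(-230 - \frac{1}{-84 - 88}\right) - - \frac{49}{3} = \left(-230 - \frac{1}{-172}\right) + \frac{49}{3} = \left(-230 - - \frac{1}{172}\right) + \frac{49}{3} = \left(-230 + \frac{1}{172}\right) + \frac{49}{3} = - \frac{39559}{172} + \frac{49}{3} = - \frac{110249}{516}$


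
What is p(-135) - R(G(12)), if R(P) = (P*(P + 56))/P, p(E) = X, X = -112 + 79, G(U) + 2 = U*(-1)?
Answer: -75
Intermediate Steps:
G(U) = -2 - U (G(U) = -2 + U*(-1) = -2 - U)
X = -33
p(E) = -33
R(P) = 56 + P (R(P) = (P*(56 + P))/P = 56 + P)
p(-135) - R(G(12)) = -33 - (56 + (-2 - 1*12)) = -33 - (56 + (-2 - 12)) = -33 - (56 - 14) = -33 - 1*42 = -33 - 42 = -75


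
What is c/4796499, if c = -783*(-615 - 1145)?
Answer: 459360/1598833 ≈ 0.28731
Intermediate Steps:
c = 1378080 (c = -783*(-1760) = 1378080)
c/4796499 = 1378080/4796499 = 1378080*(1/4796499) = 459360/1598833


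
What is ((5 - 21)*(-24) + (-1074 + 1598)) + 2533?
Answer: 3441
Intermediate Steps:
((5 - 21)*(-24) + (-1074 + 1598)) + 2533 = (-16*(-24) + 524) + 2533 = (384 + 524) + 2533 = 908 + 2533 = 3441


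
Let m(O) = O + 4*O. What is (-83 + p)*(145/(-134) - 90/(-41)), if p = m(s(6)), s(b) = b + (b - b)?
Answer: -324095/5494 ≈ -58.991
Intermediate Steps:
s(b) = b (s(b) = b + 0 = b)
m(O) = 5*O
p = 30 (p = 5*6 = 30)
(-83 + p)*(145/(-134) - 90/(-41)) = (-83 + 30)*(145/(-134) - 90/(-41)) = -53*(145*(-1/134) - 90*(-1/41)) = -53*(-145/134 + 90/41) = -53*6115/5494 = -324095/5494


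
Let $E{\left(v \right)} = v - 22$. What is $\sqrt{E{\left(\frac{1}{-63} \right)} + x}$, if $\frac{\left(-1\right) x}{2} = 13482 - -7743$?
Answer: $\frac{i \sqrt{18730159}}{21} \approx 206.09 i$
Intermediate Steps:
$E{\left(v \right)} = -22 + v$
$x = -42450$ ($x = - 2 \left(13482 - -7743\right) = - 2 \left(13482 + 7743\right) = \left(-2\right) 21225 = -42450$)
$\sqrt{E{\left(\frac{1}{-63} \right)} + x} = \sqrt{\left(-22 + \frac{1}{-63}\right) - 42450} = \sqrt{\left(-22 - \frac{1}{63}\right) - 42450} = \sqrt{- \frac{1387}{63} - 42450} = \sqrt{- \frac{2675737}{63}} = \frac{i \sqrt{18730159}}{21}$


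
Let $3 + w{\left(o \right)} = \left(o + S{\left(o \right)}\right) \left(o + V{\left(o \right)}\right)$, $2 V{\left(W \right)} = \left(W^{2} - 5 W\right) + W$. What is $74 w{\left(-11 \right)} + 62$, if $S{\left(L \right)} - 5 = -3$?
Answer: $-47779$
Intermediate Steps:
$V{\left(W \right)} = \frac{W^{2}}{2} - 2 W$ ($V{\left(W \right)} = \frac{\left(W^{2} - 5 W\right) + W}{2} = \frac{W^{2} - 4 W}{2} = \frac{W^{2}}{2} - 2 W$)
$S{\left(L \right)} = 2$ ($S{\left(L \right)} = 5 - 3 = 2$)
$w{\left(o \right)} = -3 + \left(2 + o\right) \left(o + \frac{o \left(-4 + o\right)}{2}\right)$ ($w{\left(o \right)} = -3 + \left(o + 2\right) \left(o + \frac{o \left(-4 + o\right)}{2}\right) = -3 + \left(2 + o\right) \left(o + \frac{o \left(-4 + o\right)}{2}\right)$)
$74 w{\left(-11 \right)} + 62 = 74 \left(-3 + \frac{\left(-11\right)^{3}}{2} - -22\right) + 62 = 74 \left(-3 + \frac{1}{2} \left(-1331\right) + 22\right) + 62 = 74 \left(-3 - \frac{1331}{2} + 22\right) + 62 = 74 \left(- \frac{1293}{2}\right) + 62 = -47841 + 62 = -47779$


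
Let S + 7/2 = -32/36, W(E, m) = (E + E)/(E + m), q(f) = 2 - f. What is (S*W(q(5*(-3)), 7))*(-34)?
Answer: 22831/108 ≈ 211.40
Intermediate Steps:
W(E, m) = 2*E/(E + m) (W(E, m) = (2*E)/(E + m) = 2*E/(E + m))
S = -79/18 (S = -7/2 - 32/36 = -7/2 - 32*1/36 = -7/2 - 8/9 = -79/18 ≈ -4.3889)
(S*W(q(5*(-3)), 7))*(-34) = -79*(2 - 5*(-3))/(9*((2 - 5*(-3)) + 7))*(-34) = -79*(2 - 1*(-15))/(9*((2 - 1*(-15)) + 7))*(-34) = -79*(2 + 15)/(9*((2 + 15) + 7))*(-34) = -79*17/(9*(17 + 7))*(-34) = -79*17/(9*24)*(-34) = -79/18*17/12*(-34) = -1343/216*(-34) = 22831/108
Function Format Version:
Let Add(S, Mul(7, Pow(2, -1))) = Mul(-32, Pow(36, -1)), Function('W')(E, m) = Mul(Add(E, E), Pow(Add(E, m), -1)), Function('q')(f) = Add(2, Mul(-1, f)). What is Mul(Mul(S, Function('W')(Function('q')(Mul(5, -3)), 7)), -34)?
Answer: Rational(22831, 108) ≈ 211.40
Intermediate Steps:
Function('W')(E, m) = Mul(2, E, Pow(Add(E, m), -1)) (Function('W')(E, m) = Mul(Mul(2, E), Pow(Add(E, m), -1)) = Mul(2, E, Pow(Add(E, m), -1)))
S = Rational(-79, 18) (S = Add(Rational(-7, 2), Mul(-32, Pow(36, -1))) = Add(Rational(-7, 2), Mul(-32, Rational(1, 36))) = Add(Rational(-7, 2), Rational(-8, 9)) = Rational(-79, 18) ≈ -4.3889)
Mul(Mul(S, Function('W')(Function('q')(Mul(5, -3)), 7)), -34) = Mul(Mul(Rational(-79, 18), Mul(2, Add(2, Mul(-1, Mul(5, -3))), Pow(Add(Add(2, Mul(-1, Mul(5, -3))), 7), -1))), -34) = Mul(Mul(Rational(-79, 18), Mul(2, Add(2, Mul(-1, -15)), Pow(Add(Add(2, Mul(-1, -15)), 7), -1))), -34) = Mul(Mul(Rational(-79, 18), Mul(2, Add(2, 15), Pow(Add(Add(2, 15), 7), -1))), -34) = Mul(Mul(Rational(-79, 18), Mul(2, 17, Pow(Add(17, 7), -1))), -34) = Mul(Mul(Rational(-79, 18), Mul(2, 17, Pow(24, -1))), -34) = Mul(Mul(Rational(-79, 18), Mul(2, 17, Rational(1, 24))), -34) = Mul(Mul(Rational(-79, 18), Rational(17, 12)), -34) = Mul(Rational(-1343, 216), -34) = Rational(22831, 108)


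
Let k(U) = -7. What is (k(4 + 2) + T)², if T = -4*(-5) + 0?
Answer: 169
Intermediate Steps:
T = 20 (T = 20 + 0 = 20)
(k(4 + 2) + T)² = (-7 + 20)² = 13² = 169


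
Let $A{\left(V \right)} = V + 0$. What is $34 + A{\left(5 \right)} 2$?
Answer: $44$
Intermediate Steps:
$A{\left(V \right)} = V$
$34 + A{\left(5 \right)} 2 = 34 + 5 \cdot 2 = 34 + 10 = 44$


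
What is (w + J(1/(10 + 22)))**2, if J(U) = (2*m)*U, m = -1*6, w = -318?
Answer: 6487209/64 ≈ 1.0136e+5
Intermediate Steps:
m = -6
J(U) = -12*U (J(U) = (2*(-6))*U = -12*U)
(w + J(1/(10 + 22)))**2 = (-318 - 12/(10 + 22))**2 = (-318 - 12/32)**2 = (-318 - 12*1/32)**2 = (-318 - 3/8)**2 = (-2547/8)**2 = 6487209/64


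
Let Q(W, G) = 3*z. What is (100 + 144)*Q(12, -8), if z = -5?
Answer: -3660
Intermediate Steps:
Q(W, G) = -15 (Q(W, G) = 3*(-5) = -15)
(100 + 144)*Q(12, -8) = (100 + 144)*(-15) = 244*(-15) = -3660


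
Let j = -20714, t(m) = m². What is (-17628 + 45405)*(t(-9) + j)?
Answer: -573122841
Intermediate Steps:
(-17628 + 45405)*(t(-9) + j) = (-17628 + 45405)*((-9)² - 20714) = 27777*(81 - 20714) = 27777*(-20633) = -573122841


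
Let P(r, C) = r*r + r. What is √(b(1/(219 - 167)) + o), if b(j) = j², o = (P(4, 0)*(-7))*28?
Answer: I*√10599679/52 ≈ 62.61*I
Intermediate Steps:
P(r, C) = r + r² (P(r, C) = r² + r = r + r²)
o = -3920 (o = ((4*(1 + 4))*(-7))*28 = ((4*5)*(-7))*28 = (20*(-7))*28 = -140*28 = -3920)
√(b(1/(219 - 167)) + o) = √((1/(219 - 167))² - 3920) = √((1/52)² - 3920) = √(1/2704 - 3920) = √(-10599679/2704) = I*√10599679/52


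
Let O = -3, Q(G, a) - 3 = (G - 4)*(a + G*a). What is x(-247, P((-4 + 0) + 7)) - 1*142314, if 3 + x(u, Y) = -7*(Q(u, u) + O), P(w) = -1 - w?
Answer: 106616517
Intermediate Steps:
Q(G, a) = 3 + (-4 + G)*(a + G*a) (Q(G, a) = 3 + (G - 4)*(a + G*a) = 3 + (-4 + G)*(a + G*a))
x(u, Y) = -3 - 7*u**3 + 21*u**2 + 28*u (x(u, Y) = -3 - 7*((3 - 4*u + u*u**2 - 3*u*u) - 3) = -3 - 7*((3 - 4*u + u**3 - 3*u**2) - 3) = -3 - 7*((3 + u**3 - 4*u - 3*u**2) - 3) = -3 - 7*(u**3 - 4*u - 3*u**2) = -3 + (-7*u**3 + 21*u**2 + 28*u) = -3 - 7*u**3 + 21*u**2 + 28*u)
x(-247, P((-4 + 0) + 7)) - 1*142314 = (-3 - 7*(-247)**3 + 21*(-247)**2 + 28*(-247)) - 1*142314 = (-3 - 7*(-15069223) + 21*61009 - 6916) - 142314 = (-3 + 105484561 + 1281189 - 6916) - 142314 = 106758831 - 142314 = 106616517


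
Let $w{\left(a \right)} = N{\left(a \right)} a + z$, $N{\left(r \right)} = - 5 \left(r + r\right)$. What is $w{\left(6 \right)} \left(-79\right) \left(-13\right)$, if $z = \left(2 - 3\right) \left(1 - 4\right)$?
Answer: $-366639$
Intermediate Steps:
$z = 3$ ($z = \left(-1\right) \left(-3\right) = 3$)
$N{\left(r \right)} = - 10 r$ ($N{\left(r \right)} = - 5 \cdot 2 r = - 10 r$)
$w{\left(a \right)} = 3 - 10 a^{2}$ ($w{\left(a \right)} = - 10 a a + 3 = - 10 a^{2} + 3 = 3 - 10 a^{2}$)
$w{\left(6 \right)} \left(-79\right) \left(-13\right) = \left(3 - 10 \cdot 6^{2}\right) \left(-79\right) \left(-13\right) = \left(3 - 360\right) \left(-79\right) \left(-13\right) = \left(-357\right) \left(-79\right) \left(-13\right) = 28203 \left(-13\right) = -366639$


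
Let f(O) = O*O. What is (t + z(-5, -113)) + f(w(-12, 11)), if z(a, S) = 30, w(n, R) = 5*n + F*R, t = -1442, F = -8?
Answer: 20492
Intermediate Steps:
w(n, R) = -8*R + 5*n (w(n, R) = 5*n - 8*R = -8*R + 5*n)
f(O) = O**2
(t + z(-5, -113)) + f(w(-12, 11)) = (-1442 + 30) + (-8*11 + 5*(-12))**2 = -1412 + (-88 - 60)**2 = -1412 + (-148)**2 = -1412 + 21904 = 20492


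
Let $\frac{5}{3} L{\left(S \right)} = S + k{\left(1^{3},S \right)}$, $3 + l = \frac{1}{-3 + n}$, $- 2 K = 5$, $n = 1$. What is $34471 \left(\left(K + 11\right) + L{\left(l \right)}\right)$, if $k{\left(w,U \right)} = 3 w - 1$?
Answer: $\frac{1309898}{5} \approx 2.6198 \cdot 10^{5}$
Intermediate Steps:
$K = - \frac{5}{2}$ ($K = \left(- \frac{1}{2}\right) 5 = - \frac{5}{2} \approx -2.5$)
$l = - \frac{7}{2}$ ($l = -3 + \frac{1}{-3 + 1} = -3 + \frac{1}{-2} = -3 - \frac{1}{2} = - \frac{7}{2} \approx -3.5$)
$k{\left(w,U \right)} = -1 + 3 w$
$L{\left(S \right)} = \frac{6}{5} + \frac{3 S}{5}$ ($L{\left(S \right)} = \frac{3 \left(S - \left(1 - 3 \cdot 1^{3}\right)\right)}{5} = \frac{3 \left(S + \left(-1 + 3 \cdot 1\right)\right)}{5} = \frac{3 \left(S + \left(-1 + 3\right)\right)}{5} = \frac{3 \left(S + 2\right)}{5} = \frac{3 \left(2 + S\right)}{5} = \frac{6}{5} + \frac{3 S}{5}$)
$34471 \left(\left(K + 11\right) + L{\left(l \right)}\right) = 34471 \left(\left(- \frac{5}{2} + 11\right) + \left(\frac{6}{5} + \frac{3}{5} \left(- \frac{7}{2}\right)\right)\right) = 34471 \left(\frac{17}{2} + \left(\frac{6}{5} - \frac{21}{10}\right)\right) = 34471 \left(\frac{17}{2} - \frac{9}{10}\right) = 34471 \cdot \frac{38}{5} = \frac{1309898}{5}$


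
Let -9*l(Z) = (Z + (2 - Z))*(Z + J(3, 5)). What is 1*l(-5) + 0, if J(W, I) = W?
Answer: 4/9 ≈ 0.44444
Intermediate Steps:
l(Z) = -⅔ - 2*Z/9 (l(Z) = -(Z + (2 - Z))*(Z + 3)/9 = -2*(3 + Z)/9 = -(6 + 2*Z)/9 = -⅔ - 2*Z/9)
1*l(-5) + 0 = 1*(-⅔ - 2/9*(-5)) + 0 = 1*(-⅔ + 10/9) + 0 = 1*(4/9) + 0 = 4/9 + 0 = 4/9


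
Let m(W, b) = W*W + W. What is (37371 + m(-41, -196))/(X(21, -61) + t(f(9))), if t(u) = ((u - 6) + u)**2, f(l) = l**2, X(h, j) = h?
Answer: 39011/24357 ≈ 1.6016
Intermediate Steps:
m(W, b) = W + W**2 (m(W, b) = W**2 + W = W + W**2)
t(u) = (-6 + 2*u)**2 (t(u) = ((-6 + u) + u)**2 = (-6 + 2*u)**2)
(37371 + m(-41, -196))/(X(21, -61) + t(f(9))) = (37371 - 41*(1 - 41))/(21 + 4*(-3 + 9**2)**2) = (37371 - 41*(-40))/(21 + 4*(-3 + 81)**2) = (37371 + 1640)/(21 + 4*78**2) = 39011/(21 + 4*6084) = 39011/(21 + 24336) = 39011/24357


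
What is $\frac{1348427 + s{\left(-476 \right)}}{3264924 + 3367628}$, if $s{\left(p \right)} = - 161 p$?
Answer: $\frac{1425063}{6632552} \approx 0.21486$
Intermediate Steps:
$\frac{1348427 + s{\left(-476 \right)}}{3264924 + 3367628} = \frac{1348427 - -76636}{3264924 + 3367628} = \frac{1348427 + 76636}{6632552} = 1425063 \cdot \frac{1}{6632552} = \frac{1425063}{6632552}$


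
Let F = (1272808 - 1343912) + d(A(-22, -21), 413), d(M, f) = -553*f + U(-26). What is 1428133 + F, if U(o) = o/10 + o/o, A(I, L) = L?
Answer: 5643192/5 ≈ 1.1286e+6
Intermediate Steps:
U(o) = 1 + o/10 (U(o) = o*(1/10) + 1 = o/10 + 1 = 1 + o/10)
d(M, f) = -8/5 - 553*f (d(M, f) = -553*f + (1 + (1/10)*(-26)) = -553*f + (1 - 13/5) = -553*f - 8/5 = -8/5 - 553*f)
F = -1497473/5 (F = (1272808 - 1343912) + (-8/5 - 553*413) = -71104 + (-8/5 - 228389) = -71104 - 1141953/5 = -1497473/5 ≈ -2.9949e+5)
1428133 + F = 1428133 - 1497473/5 = 5643192/5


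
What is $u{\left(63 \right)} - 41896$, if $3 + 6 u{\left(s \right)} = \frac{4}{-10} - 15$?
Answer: $- \frac{628486}{15} \approx -41899.0$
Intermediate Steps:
$u{\left(s \right)} = - \frac{46}{15}$ ($u{\left(s \right)} = - \frac{1}{2} + \frac{\frac{4}{-10} - 15}{6} = - \frac{1}{2} + \frac{4 \left(- \frac{1}{10}\right) - 15}{6} = - \frac{1}{2} + \frac{- \frac{2}{5} - 15}{6} = - \frac{1}{2} + \frac{1}{6} \left(- \frac{77}{5}\right) = - \frac{1}{2} - \frac{77}{30} = - \frac{46}{15}$)
$u{\left(63 \right)} - 41896 = - \frac{46}{15} - 41896 = - \frac{628486}{15}$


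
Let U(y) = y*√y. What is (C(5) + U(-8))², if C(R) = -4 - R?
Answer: -431 + 288*I*√2 ≈ -431.0 + 407.29*I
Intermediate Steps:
U(y) = y^(3/2)
(C(5) + U(-8))² = ((-4 - 1*5) + (-8)^(3/2))² = ((-4 - 5) - 16*I*√2)² = (-9 - 16*I*√2)²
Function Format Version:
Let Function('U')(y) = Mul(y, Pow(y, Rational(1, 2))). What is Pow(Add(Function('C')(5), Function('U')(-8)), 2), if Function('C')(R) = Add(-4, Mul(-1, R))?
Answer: Add(-431, Mul(288, I, Pow(2, Rational(1, 2)))) ≈ Add(-431.00, Mul(407.29, I))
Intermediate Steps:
Function('U')(y) = Pow(y, Rational(3, 2))
Pow(Add(Function('C')(5), Function('U')(-8)), 2) = Pow(Add(Add(-4, Mul(-1, 5)), Pow(-8, Rational(3, 2))), 2) = Pow(Add(Add(-4, -5), Mul(-16, I, Pow(2, Rational(1, 2)))), 2) = Pow(Add(-9, Mul(-16, I, Pow(2, Rational(1, 2)))), 2)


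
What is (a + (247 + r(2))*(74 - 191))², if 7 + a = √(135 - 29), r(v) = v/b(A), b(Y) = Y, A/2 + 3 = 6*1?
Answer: (-28945 + √106)² ≈ 8.3722e+8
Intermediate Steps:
A = 6 (A = -6 + 2*(6*1) = -6 + 2*6 = -6 + 12 = 6)
r(v) = v/6
a = -7 + √106 (a = -7 + √(135 - 29) = -7 + √106 ≈ 3.2956)
(a + (247 + r(2))*(74 - 191))² = ((-7 + √106) + (247 + (⅙)*2)*(74 - 191))² = ((-7 + √106) + (247 + ⅓)*(-117))² = ((-7 + √106) + (742/3)*(-117))² = ((-7 + √106) - 28938)² = (-28945 + √106)²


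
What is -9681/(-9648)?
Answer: 3227/3216 ≈ 1.0034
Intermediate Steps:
-9681/(-9648) = -9681*(-1)/9648 = -1*(-3227/3216) = 3227/3216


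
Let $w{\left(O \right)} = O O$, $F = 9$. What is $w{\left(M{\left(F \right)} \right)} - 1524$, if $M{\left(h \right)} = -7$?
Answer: $-1475$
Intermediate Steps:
$w{\left(O \right)} = O^{2}$
$w{\left(M{\left(F \right)} \right)} - 1524 = \left(-7\right)^{2} - 1524 = 49 - 1524 = -1475$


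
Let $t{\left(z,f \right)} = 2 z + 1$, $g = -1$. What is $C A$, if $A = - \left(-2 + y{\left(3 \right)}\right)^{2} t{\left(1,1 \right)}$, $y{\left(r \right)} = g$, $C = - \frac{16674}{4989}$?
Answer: $\frac{150066}{1663} \approx 90.238$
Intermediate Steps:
$C = - \frac{5558}{1663}$ ($C = \left(-16674\right) \frac{1}{4989} = - \frac{5558}{1663} \approx -3.3422$)
$t{\left(z,f \right)} = 1 + 2 z$
$y{\left(r \right)} = -1$
$A = -27$ ($A = - \left(-2 - 1\right)^{2} \left(1 + 2 \cdot 1\right) = - \left(-3\right)^{2} \left(1 + 2\right) = \left(-1\right) 9 \cdot 3 = \left(-9\right) 3 = -27$)
$C A = \left(- \frac{5558}{1663}\right) \left(-27\right) = \frac{150066}{1663}$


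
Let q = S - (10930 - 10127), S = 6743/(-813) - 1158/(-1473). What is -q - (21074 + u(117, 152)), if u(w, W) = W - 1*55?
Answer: -8127562349/399183 ≈ -20361.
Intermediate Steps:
u(w, W) = -55 + W (u(w, W) = W - 55 = -55 + W)
S = -2996995/399183 (S = 6743*(-1/813) - 1158*(-1/1473) = -6743/813 + 386/491 = -2996995/399183 ≈ -7.5078)
q = -323540944/399183 (q = -2996995/399183 - (10930 - 10127) = -2996995/399183 - 1*803 = -2996995/399183 - 803 = -323540944/399183 ≈ -810.51)
-q - (21074 + u(117, 152)) = -1*(-323540944/399183) - (21074 + (-55 + 152)) = 323540944/399183 - (21074 + 97) = 323540944/399183 - 1*21171 = 323540944/399183 - 21171 = -8127562349/399183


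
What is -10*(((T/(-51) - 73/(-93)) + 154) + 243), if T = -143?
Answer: -6333310/1581 ≈ -4005.9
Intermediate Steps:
-10*(((T/(-51) - 73/(-93)) + 154) + 243) = -10*(((-143/(-51) - 73/(-93)) + 154) + 243) = -10*(((-143*(-1/51) - 73*(-1/93)) + 154) + 243) = -10*(((143/51 + 73/93) + 154) + 243) = -10*((5674/1581 + 154) + 243) = -10*(249148/1581 + 243) = -10*633331/1581 = -6333310/1581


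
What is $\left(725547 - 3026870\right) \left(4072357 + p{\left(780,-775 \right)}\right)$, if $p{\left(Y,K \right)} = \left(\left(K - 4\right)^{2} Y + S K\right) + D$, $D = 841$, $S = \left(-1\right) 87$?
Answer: $-1098827888445769$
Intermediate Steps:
$S = -87$
$p{\left(Y,K \right)} = 841 - 87 K + Y \left(-4 + K\right)^{2}$ ($p{\left(Y,K \right)} = \left(\left(K - 4\right)^{2} Y - 87 K\right) + 841 = \left(\left(-4 + K\right)^{2} Y - 87 K\right) + 841 = \left(Y \left(-4 + K\right)^{2} - 87 K\right) + 841 = \left(- 87 K + Y \left(-4 + K\right)^{2}\right) + 841 = 841 - 87 K + Y \left(-4 + K\right)^{2}$)
$\left(725547 - 3026870\right) \left(4072357 + p{\left(780,-775 \right)}\right) = \left(725547 - 3026870\right) \left(4072357 + \left(841 - -67425 + 780 \left(-4 - 775\right)^{2}\right)\right) = - 2301323 \left(4072357 + \left(841 + 67425 + 780 \left(-779\right)^{2}\right)\right) = - 2301323 \left(4072357 + \left(841 + 67425 + 780 \cdot 606841\right)\right) = - 2301323 \left(4072357 + \left(841 + 67425 + 473335980\right)\right) = - 2301323 \left(4072357 + 473404246\right) = \left(-2301323\right) 477476603 = -1098827888445769$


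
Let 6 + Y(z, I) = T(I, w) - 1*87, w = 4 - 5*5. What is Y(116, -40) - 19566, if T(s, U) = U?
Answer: -19680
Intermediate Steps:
w = -21 (w = 4 - 25 = -21)
Y(z, I) = -114 (Y(z, I) = -6 + (-21 - 1*87) = -6 + (-21 - 87) = -6 - 108 = -114)
Y(116, -40) - 19566 = -114 - 19566 = -19680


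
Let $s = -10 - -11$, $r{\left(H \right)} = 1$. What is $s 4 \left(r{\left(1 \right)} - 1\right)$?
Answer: $0$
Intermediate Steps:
$s = 1$ ($s = -10 + 11 = 1$)
$s 4 \left(r{\left(1 \right)} - 1\right) = 1 \cdot 4 \left(1 - 1\right) = 1 \cdot 4 \cdot 0 = 1 \cdot 0 = 0$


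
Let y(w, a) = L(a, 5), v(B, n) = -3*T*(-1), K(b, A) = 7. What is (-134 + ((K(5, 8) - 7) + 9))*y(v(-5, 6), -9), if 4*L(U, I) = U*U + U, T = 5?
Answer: -2250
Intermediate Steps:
v(B, n) = 15 (v(B, n) = -3*5*(-1) = -15*(-1) = 15)
L(U, I) = U/4 + U²/4 (L(U, I) = (U*U + U)/4 = (U² + U)/4 = (U + U²)/4 = U/4 + U²/4)
y(w, a) = a*(1 + a)/4
(-134 + ((K(5, 8) - 7) + 9))*y(v(-5, 6), -9) = (-134 + ((7 - 7) + 9))*((¼)*(-9)*(1 - 9)) = (-134 + (0 + 9))*((¼)*(-9)*(-8)) = (-134 + 9)*18 = -125*18 = -2250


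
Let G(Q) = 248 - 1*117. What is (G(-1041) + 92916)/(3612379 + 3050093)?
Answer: 93047/6662472 ≈ 0.013966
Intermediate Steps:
G(Q) = 131 (G(Q) = 248 - 117 = 131)
(G(-1041) + 92916)/(3612379 + 3050093) = (131 + 92916)/(3612379 + 3050093) = 93047/6662472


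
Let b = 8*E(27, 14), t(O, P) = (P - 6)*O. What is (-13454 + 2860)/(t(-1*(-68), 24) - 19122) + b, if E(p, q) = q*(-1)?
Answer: -996991/8949 ≈ -111.41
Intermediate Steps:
E(p, q) = -q
t(O, P) = O*(-6 + P) (t(O, P) = (-6 + P)*O = O*(-6 + P))
b = -112 (b = 8*(-1*14) = 8*(-14) = -112)
(-13454 + 2860)/(t(-1*(-68), 24) - 19122) + b = (-13454 + 2860)/((-1*(-68))*(-6 + 24) - 19122) - 112 = -10594/(68*18 - 19122) - 112 = -10594/(1224 - 19122) - 112 = -10594/(-17898) - 112 = -10594*(-1/17898) - 112 = 5297/8949 - 112 = -996991/8949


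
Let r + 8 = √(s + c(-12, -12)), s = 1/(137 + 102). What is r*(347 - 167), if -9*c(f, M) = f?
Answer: -1440 + 60*√687603/239 ≈ -1231.8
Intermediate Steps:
c(f, M) = -f/9
s = 1/239 ≈ 0.0041841
r = -8 + √687603/717 (r = -8 + √(1/239 - ⅑*(-12)) = -8 + √(1/239 + 4/3) = -8 + √(959/717) = -8 + √687603/717 ≈ -6.8435)
r*(347 - 167) = (-8 + √687603/717)*(347 - 167) = (-8 + √687603/717)*180 = -1440 + 60*√687603/239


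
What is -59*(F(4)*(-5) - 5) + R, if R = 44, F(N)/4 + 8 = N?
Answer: -4381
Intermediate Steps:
F(N) = -32 + 4*N
-59*(F(4)*(-5) - 5) + R = -59*((-32 + 4*4)*(-5) - 5) + 44 = -59*((-32 + 16)*(-5) - 5) + 44 = -59*(-16*(-5) - 5) + 44 = -59*(80 - 5) + 44 = -59*75 + 44 = -4425 + 44 = -4381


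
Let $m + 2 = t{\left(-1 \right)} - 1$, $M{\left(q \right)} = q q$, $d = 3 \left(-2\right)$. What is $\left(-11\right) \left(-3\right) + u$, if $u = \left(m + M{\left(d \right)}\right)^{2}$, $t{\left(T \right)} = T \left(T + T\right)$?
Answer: $1258$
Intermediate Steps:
$d = -6$
$M{\left(q \right)} = q^{2}$
$t{\left(T \right)} = 2 T^{2}$ ($t{\left(T \right)} = T 2 T = 2 T^{2}$)
$m = -1$ ($m = -2 - \left(1 - 2 \left(-1\right)^{2}\right) = -2 + \left(2 \cdot 1 - 1\right) = -2 + \left(2 - 1\right) = -2 + 1 = -1$)
$u = 1225$ ($u = \left(-1 + \left(-6\right)^{2}\right)^{2} = \left(-1 + 36\right)^{2} = 35^{2} = 1225$)
$\left(-11\right) \left(-3\right) + u = \left(-11\right) \left(-3\right) + 1225 = 33 + 1225 = 1258$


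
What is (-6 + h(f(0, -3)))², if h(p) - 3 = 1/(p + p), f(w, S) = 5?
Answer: 841/100 ≈ 8.4100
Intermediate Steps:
h(p) = 3 + 1/(2*p) (h(p) = 3 + 1/(p + p) = 3 + 1/(2*p))
(-6 + h(f(0, -3)))² = (-6 + (3 + (½)/5))² = (-6 + (3 + (½)*(⅕)))² = (-6 + (3 + ⅒))² = (-6 + 31/10)² = (-29/10)² = 841/100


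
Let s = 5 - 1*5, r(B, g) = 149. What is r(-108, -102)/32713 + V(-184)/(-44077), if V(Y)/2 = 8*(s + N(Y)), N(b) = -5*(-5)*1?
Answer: -6517727/1441890901 ≈ -0.0045203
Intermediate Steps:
N(b) = 25 (N(b) = 25*1 = 25)
s = 0 (s = 5 - 5 = 0)
V(Y) = 400 (V(Y) = 2*(8*(0 + 25)) = 2*(8*25) = 2*200 = 400)
r(-108, -102)/32713 + V(-184)/(-44077) = 149/32713 + 400/(-44077) = 149*(1/32713) + 400*(-1/44077) = 149/32713 - 400/44077 = -6517727/1441890901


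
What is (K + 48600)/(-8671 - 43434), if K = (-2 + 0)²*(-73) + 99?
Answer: -48407/52105 ≈ -0.92903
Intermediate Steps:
K = -193 (K = (-2)²*(-73) + 99 = 4*(-73) + 99 = -292 + 99 = -193)
(K + 48600)/(-8671 - 43434) = (-193 + 48600)/(-8671 - 43434) = 48407/(-52105) = 48407*(-1/52105) = -48407/52105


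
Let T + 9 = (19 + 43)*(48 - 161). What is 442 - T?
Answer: 7457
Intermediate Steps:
T = -7015 (T = -9 + (19 + 43)*(48 - 161) = -9 + 62*(-113) = -9 - 7006 = -7015)
442 - T = 442 - 1*(-7015) = 442 + 7015 = 7457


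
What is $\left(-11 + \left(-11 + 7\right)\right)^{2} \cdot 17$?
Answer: $3825$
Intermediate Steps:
$\left(-11 + \left(-11 + 7\right)\right)^{2} \cdot 17 = \left(-11 - 4\right)^{2} \cdot 17 = \left(-15\right)^{2} \cdot 17 = 225 \cdot 17 = 3825$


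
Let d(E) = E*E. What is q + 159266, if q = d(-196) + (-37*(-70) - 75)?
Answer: 200197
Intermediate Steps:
d(E) = E**2
q = 40931 (q = (-196)**2 + (-37*(-70) - 75) = 38416 + (2590 - 75) = 38416 + 2515 = 40931)
q + 159266 = 40931 + 159266 = 200197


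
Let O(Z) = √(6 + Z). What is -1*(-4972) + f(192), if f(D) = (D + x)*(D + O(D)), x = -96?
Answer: 23404 + 288*√22 ≈ 24755.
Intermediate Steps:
f(D) = (-96 + D)*(D + √(6 + D)) (f(D) = (D - 96)*(D + √(6 + D)) = (-96 + D)*(D + √(6 + D)))
-1*(-4972) + f(192) = -1*(-4972) + (192² - 96*192 - 96*√(6 + 192) + 192*√(6 + 192)) = 4972 + (36864 - 18432 - 288*√22 + 192*√198) = 4972 + (36864 - 18432 - 288*√22 + 192*(3*√22)) = 4972 + (36864 - 18432 - 288*√22 + 576*√22) = 4972 + (18432 + 288*√22) = 23404 + 288*√22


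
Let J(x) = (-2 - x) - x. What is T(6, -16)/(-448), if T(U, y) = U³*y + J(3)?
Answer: 433/56 ≈ 7.7321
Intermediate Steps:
J(x) = -2 - 2*x
T(U, y) = -8 + y*U³ (T(U, y) = U³*y + (-2 - 2*3) = y*U³ + (-2 - 6) = y*U³ - 8 = -8 + y*U³)
T(6, -16)/(-448) = (-8 - 16*6³)/(-448) = (-8 - 16*216)*(-1/448) = (-8 - 3456)*(-1/448) = -3464*(-1/448) = 433/56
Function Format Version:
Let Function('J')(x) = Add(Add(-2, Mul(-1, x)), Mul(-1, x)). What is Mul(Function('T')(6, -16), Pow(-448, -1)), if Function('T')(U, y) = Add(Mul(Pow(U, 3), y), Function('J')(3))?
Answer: Rational(433, 56) ≈ 7.7321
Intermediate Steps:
Function('J')(x) = Add(-2, Mul(-2, x))
Function('T')(U, y) = Add(-8, Mul(y, Pow(U, 3))) (Function('T')(U, y) = Add(Mul(Pow(U, 3), y), Add(-2, Mul(-2, 3))) = Add(Mul(y, Pow(U, 3)), Add(-2, -6)) = Add(Mul(y, Pow(U, 3)), -8) = Add(-8, Mul(y, Pow(U, 3))))
Mul(Function('T')(6, -16), Pow(-448, -1)) = Mul(Add(-8, Mul(-16, Pow(6, 3))), Pow(-448, -1)) = Mul(Add(-8, Mul(-16, 216)), Rational(-1, 448)) = Mul(Add(-8, -3456), Rational(-1, 448)) = Mul(-3464, Rational(-1, 448)) = Rational(433, 56)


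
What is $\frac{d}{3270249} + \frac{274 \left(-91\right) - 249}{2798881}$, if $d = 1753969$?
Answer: $\frac{4826795828122}{9153037791369} \approx 0.52734$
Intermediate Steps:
$\frac{d}{3270249} + \frac{274 \left(-91\right) - 249}{2798881} = \frac{1753969}{3270249} + \frac{274 \left(-91\right) - 249}{2798881} = 1753969 \cdot \frac{1}{3270249} + \left(-24934 - 249\right) \frac{1}{2798881} = \frac{1753969}{3270249} - \frac{25183}{2798881} = \frac{4826795828122}{9153037791369}$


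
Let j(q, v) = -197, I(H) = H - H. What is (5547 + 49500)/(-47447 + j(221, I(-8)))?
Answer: -55047/47644 ≈ -1.1554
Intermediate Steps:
I(H) = 0
(5547 + 49500)/(-47447 + j(221, I(-8))) = (5547 + 49500)/(-47447 - 197) = 55047/(-47644) = 55047*(-1/47644) = -55047/47644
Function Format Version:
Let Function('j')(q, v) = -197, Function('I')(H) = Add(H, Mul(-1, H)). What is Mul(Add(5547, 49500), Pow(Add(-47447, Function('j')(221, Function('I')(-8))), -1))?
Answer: Rational(-55047, 47644) ≈ -1.1554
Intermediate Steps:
Function('I')(H) = 0
Mul(Add(5547, 49500), Pow(Add(-47447, Function('j')(221, Function('I')(-8))), -1)) = Mul(Add(5547, 49500), Pow(Add(-47447, -197), -1)) = Mul(55047, Pow(-47644, -1)) = Mul(55047, Rational(-1, 47644)) = Rational(-55047, 47644)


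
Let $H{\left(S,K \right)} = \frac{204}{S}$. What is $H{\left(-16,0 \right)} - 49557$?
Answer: $- \frac{198279}{4} \approx -49570.0$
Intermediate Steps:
$H{\left(-16,0 \right)} - 49557 = \frac{204}{-16} - 49557 = 204 \left(- \frac{1}{16}\right) - 49557 = - \frac{51}{4} - 49557 = - \frac{198279}{4}$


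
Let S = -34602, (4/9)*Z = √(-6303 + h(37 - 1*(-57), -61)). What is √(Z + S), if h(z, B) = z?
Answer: √(-138408 + 9*I*√6209)/2 ≈ 0.47655 + 186.02*I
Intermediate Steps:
Z = 9*I*√6209/4 (Z = 9*√(-6303 + (37 - 1*(-57)))/4 = 9*√(-6303 + (37 + 57))/4 = 9*√(-6303 + 94)/4 = 9*√(-6209)/4 = 9*(I*√6209)/4 = 9*I*√6209/4 ≈ 177.29*I)
√(Z + S) = √(9*I*√6209/4 - 34602) = √(-34602 + 9*I*√6209/4)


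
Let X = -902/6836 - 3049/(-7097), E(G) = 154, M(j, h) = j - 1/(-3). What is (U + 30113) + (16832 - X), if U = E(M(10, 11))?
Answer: 1142498938319/24257546 ≈ 47099.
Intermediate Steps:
M(j, h) = 1/3 + j (M(j, h) = j - 1*(-1/3) = j + 1/3 = 1/3 + j)
U = 154
X = 7220735/24257546 (X = -902*1/6836 - 3049*(-1/7097) = -451/3418 + 3049/7097 = 7220735/24257546 ≈ 0.29767)
(U + 30113) + (16832 - X) = (154 + 30113) + (16832 - 1*7220735/24257546) = 30267 + (16832 - 7220735/24257546) = 30267 + 408295793537/24257546 = 1142498938319/24257546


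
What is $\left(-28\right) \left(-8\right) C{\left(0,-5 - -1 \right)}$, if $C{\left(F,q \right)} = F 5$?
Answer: $0$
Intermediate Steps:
$C{\left(F,q \right)} = 5 F$
$\left(-28\right) \left(-8\right) C{\left(0,-5 - -1 \right)} = \left(-28\right) \left(-8\right) 5 \cdot 0 = 224 \cdot 0 = 0$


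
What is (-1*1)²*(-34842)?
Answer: -34842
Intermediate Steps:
(-1*1)²*(-34842) = (-1)²*(-34842) = 1*(-34842) = -34842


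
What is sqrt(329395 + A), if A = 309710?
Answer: sqrt(639105) ≈ 799.44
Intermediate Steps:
sqrt(329395 + A) = sqrt(329395 + 309710) = sqrt(639105)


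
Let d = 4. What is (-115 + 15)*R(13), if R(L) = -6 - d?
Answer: 1000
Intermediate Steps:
R(L) = -10 (R(L) = -6 - 1*4 = -6 - 4 = -10)
(-115 + 15)*R(13) = (-115 + 15)*(-10) = -100*(-10) = 1000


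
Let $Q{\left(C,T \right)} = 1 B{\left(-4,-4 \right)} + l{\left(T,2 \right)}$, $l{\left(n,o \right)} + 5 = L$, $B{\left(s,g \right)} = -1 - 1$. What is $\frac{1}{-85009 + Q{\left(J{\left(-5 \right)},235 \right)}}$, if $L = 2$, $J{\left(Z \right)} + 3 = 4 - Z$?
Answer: $- \frac{1}{85014} \approx -1.1763 \cdot 10^{-5}$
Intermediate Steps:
$J{\left(Z \right)} = 1 - Z$ ($J{\left(Z \right)} = -3 - \left(-4 + Z\right) = 1 - Z$)
$B{\left(s,g \right)} = -2$
$l{\left(n,o \right)} = -3$ ($l{\left(n,o \right)} = -5 + 2 = -3$)
$Q{\left(C,T \right)} = -5$ ($Q{\left(C,T \right)} = 1 \left(-2\right) - 3 = -2 - 3 = -5$)
$\frac{1}{-85009 + Q{\left(J{\left(-5 \right)},235 \right)}} = \frac{1}{-85009 - 5} = \frac{1}{-85014} = - \frac{1}{85014}$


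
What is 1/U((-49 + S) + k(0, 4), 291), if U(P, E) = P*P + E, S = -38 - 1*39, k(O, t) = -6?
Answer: 1/17715 ≈ 5.6449e-5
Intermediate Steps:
S = -77 (S = -38 - 39 = -77)
U(P, E) = E + P² (U(P, E) = P² + E = E + P²)
1/U((-49 + S) + k(0, 4), 291) = 1/(291 + ((-49 - 77) - 6)²) = 1/(291 + (-126 - 6)²) = 1/(291 + (-132)²) = 1/(291 + 17424) = 1/17715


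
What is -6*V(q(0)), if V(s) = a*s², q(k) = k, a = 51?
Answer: 0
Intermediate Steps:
V(s) = 51*s²
-6*V(q(0)) = -306*0² = -306*0 = -6*0 = 0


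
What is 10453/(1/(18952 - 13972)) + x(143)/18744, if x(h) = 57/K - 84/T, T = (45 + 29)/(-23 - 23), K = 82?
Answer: 986794886859591/18956432 ≈ 5.2056e+7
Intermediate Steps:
T = -37/23 (T = 74/(-46) = 74*(-1/46) = -37/23 ≈ -1.6087)
x(h) = 160533/3034 (x(h) = 57/82 - 84/(-37/23) = 57*(1/82) - 84*(-23/37) = 57/82 + 1932/37 = 160533/3034)
10453/(1/(18952 - 13972)) + x(143)/18744 = 10453/(1/(18952 - 13972)) + (160533/3034)/18744 = 10453/(1/4980) + (160533/3034)*(1/18744) = 10453/(1/4980) + 53511/18956432 = 10453*4980 + 53511/18956432 = 52055940 + 53511/18956432 = 986794886859591/18956432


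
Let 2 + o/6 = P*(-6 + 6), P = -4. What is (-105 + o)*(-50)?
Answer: 5850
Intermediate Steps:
o = -12 (o = -12 + 6*(-4*(-6 + 6)) = -12 + 6*(-4*0) = -12 + 6*0 = -12 + 0 = -12)
(-105 + o)*(-50) = (-105 - 12)*(-50) = -117*(-50) = 5850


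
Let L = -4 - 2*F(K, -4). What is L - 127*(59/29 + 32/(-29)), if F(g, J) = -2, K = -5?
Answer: -3429/29 ≈ -118.24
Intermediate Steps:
L = 0 (L = -4 - 2*(-2) = -4 + 4 = 0)
L - 127*(59/29 + 32/(-29)) = 0 - 127*(59/29 + 32/(-29)) = 0 - 127*(59*(1/29) + 32*(-1/29)) = 0 - 127*(59/29 - 32/29) = 0 - 127*27/29 = 0 - 3429/29 = -3429/29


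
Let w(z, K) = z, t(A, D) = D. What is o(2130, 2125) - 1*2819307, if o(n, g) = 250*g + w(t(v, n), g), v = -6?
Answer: -2285927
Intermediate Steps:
o(n, g) = n + 250*g (o(n, g) = 250*g + n = n + 250*g)
o(2130, 2125) - 1*2819307 = (2130 + 250*2125) - 1*2819307 = (2130 + 531250) - 2819307 = 533380 - 2819307 = -2285927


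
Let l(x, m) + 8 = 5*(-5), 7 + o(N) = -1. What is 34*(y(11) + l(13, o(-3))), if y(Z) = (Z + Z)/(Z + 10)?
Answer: -22814/21 ≈ -1086.4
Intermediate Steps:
o(N) = -8 (o(N) = -7 - 1 = -8)
l(x, m) = -33 (l(x, m) = -8 + 5*(-5) = -8 - 25 = -33)
y(Z) = 2*Z/(10 + Z) (y(Z) = (2*Z)/(10 + Z) = 2*Z/(10 + Z))
34*(y(11) + l(13, o(-3))) = 34*(2*11/(10 + 11) - 33) = 34*(2*11/21 - 33) = 34*(2*11*(1/21) - 33) = 34*(22/21 - 33) = 34*(-671/21) = -22814/21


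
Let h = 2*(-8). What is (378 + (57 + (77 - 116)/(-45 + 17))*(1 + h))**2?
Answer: 194351481/784 ≈ 2.4790e+5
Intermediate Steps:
h = -16
(378 + (57 + (77 - 116)/(-45 + 17))*(1 + h))**2 = (378 + (57 + (77 - 116)/(-45 + 17))*(1 - 16))**2 = (378 + (57 - 39/(-28))*(-15))**2 = (378 + (57 - 39*(-1/28))*(-15))**2 = (378 + (57 + 39/28)*(-15))**2 = (378 + (1635/28)*(-15))**2 = (378 - 24525/28)**2 = (-13941/28)**2 = 194351481/784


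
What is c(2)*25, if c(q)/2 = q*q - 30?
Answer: -1300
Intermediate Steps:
c(q) = -60 + 2*q² (c(q) = 2*(q*q - 30) = 2*(q² - 30) = 2*(-30 + q²) = -60 + 2*q²)
c(2)*25 = (-60 + 2*2²)*25 = (-60 + 2*4)*25 = (-60 + 8)*25 = -52*25 = -1300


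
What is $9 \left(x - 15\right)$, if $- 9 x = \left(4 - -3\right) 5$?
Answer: $-170$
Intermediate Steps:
$x = - \frac{35}{9}$ ($x = - \frac{\left(4 - -3\right) 5}{9} = - \frac{\left(4 + 3\right) 5}{9} = - \frac{7 \cdot 5}{9} = \left(- \frac{1}{9}\right) 35 = - \frac{35}{9} \approx -3.8889$)
$9 \left(x - 15\right) = 9 \left(- \frac{35}{9} - 15\right) = 9 \left(- \frac{170}{9}\right) = -170$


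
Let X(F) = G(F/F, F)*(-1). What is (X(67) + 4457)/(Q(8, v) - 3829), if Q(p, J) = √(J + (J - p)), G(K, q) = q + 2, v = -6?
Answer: -16801652/14661261 - 8776*I*√5/14661261 ≈ -1.146 - 0.0013385*I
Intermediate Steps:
G(K, q) = 2 + q
Q(p, J) = √(-p + 2*J)
X(F) = -2 - F (X(F) = (2 + F)*(-1) = -2 - F)
(X(67) + 4457)/(Q(8, v) - 3829) = ((-2 - 1*67) + 4457)/(√(-1*8 + 2*(-6)) - 3829) = ((-2 - 67) + 4457)/(√(-8 - 12) - 3829) = (-69 + 4457)/(√(-20) - 3829) = 4388/(2*I*√5 - 3829) = 4388/(-3829 + 2*I*√5)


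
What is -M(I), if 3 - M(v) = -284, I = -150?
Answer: -287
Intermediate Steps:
M(v) = 287 (M(v) = 3 - 1*(-284) = 3 + 284 = 287)
-M(I) = -1*287 = -287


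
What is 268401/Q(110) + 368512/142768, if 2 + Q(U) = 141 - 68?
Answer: 2396577395/633533 ≈ 3782.9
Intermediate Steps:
Q(U) = 71 (Q(U) = -2 + (141 - 68) = -2 + 73 = 71)
268401/Q(110) + 368512/142768 = 268401/71 + 368512/142768 = 268401*(1/71) + 368512*(1/142768) = 268401/71 + 23032/8923 = 2396577395/633533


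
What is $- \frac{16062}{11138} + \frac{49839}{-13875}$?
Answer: $- \frac{3504356}{696125} \approx -5.0341$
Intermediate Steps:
$- \frac{16062}{11138} + \frac{49839}{-13875} = \left(-16062\right) \frac{1}{11138} + 49839 \left(- \frac{1}{13875}\right) = - \frac{8031}{5569} - \frac{449}{125} = - \frac{3504356}{696125}$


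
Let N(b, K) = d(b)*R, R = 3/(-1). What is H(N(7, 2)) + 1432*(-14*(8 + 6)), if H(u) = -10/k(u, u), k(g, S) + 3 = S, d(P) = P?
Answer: -3368059/12 ≈ -2.8067e+5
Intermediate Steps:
R = -3 (R = 3*(-1) = -3)
k(g, S) = -3 + S
N(b, K) = -3*b (N(b, K) = b*(-3) = -3*b)
H(u) = -10/(-3 + u)
H(N(7, 2)) + 1432*(-14*(8 + 6)) = -10/(-3 - 3*7) + 1432*(-14*(8 + 6)) = -10/(-3 - 21) + 1432*(-14*14) = -10/(-24) + 1432*(-196) = -10*(-1/24) - 280672 = 5/12 - 280672 = -3368059/12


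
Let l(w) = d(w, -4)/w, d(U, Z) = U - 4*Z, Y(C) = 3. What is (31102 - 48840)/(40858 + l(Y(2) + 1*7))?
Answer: -88690/204303 ≈ -0.43411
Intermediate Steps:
l(w) = (16 + w)/w (l(w) = (w - 4*(-4))/w = (w + 16)/w = (16 + w)/w)
(31102 - 48840)/(40858 + l(Y(2) + 1*7)) = (31102 - 48840)/(40858 + (16 + (3 + 1*7))/(3 + 1*7)) = -17738/(40858 + (16 + (3 + 7))/(3 + 7)) = -17738/(40858 + (16 + 10)/10) = -17738/(40858 + (⅒)*26) = -17738/(40858 + 13/5) = -17738/204303/5 = -17738*5/204303 = -88690/204303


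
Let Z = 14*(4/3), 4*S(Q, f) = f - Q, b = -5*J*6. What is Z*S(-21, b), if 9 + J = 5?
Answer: 658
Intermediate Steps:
J = -4 (J = -9 + 5 = -4)
b = 120 (b = -5*(-4)*6 = 20*6 = 120)
S(Q, f) = -Q/4 + f/4 (S(Q, f) = (f - Q)/4 = -Q/4 + f/4)
Z = 56/3 (Z = 14*(4*(⅓)) = 14*(4/3) = 56/3 ≈ 18.667)
Z*S(-21, b) = 56*(-¼*(-21) + (¼)*120)/3 = 56*(21/4 + 30)/3 = (56/3)*(141/4) = 658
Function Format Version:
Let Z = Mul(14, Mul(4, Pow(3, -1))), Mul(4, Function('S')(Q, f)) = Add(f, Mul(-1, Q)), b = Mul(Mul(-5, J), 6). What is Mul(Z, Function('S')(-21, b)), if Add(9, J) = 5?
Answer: 658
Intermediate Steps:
J = -4 (J = Add(-9, 5) = -4)
b = 120 (b = Mul(Mul(-5, -4), 6) = Mul(20, 6) = 120)
Function('S')(Q, f) = Add(Mul(Rational(-1, 4), Q), Mul(Rational(1, 4), f)) (Function('S')(Q, f) = Mul(Rational(1, 4), Add(f, Mul(-1, Q))) = Add(Mul(Rational(-1, 4), Q), Mul(Rational(1, 4), f)))
Z = Rational(56, 3) (Z = Mul(14, Mul(4, Rational(1, 3))) = Mul(14, Rational(4, 3)) = Rational(56, 3) ≈ 18.667)
Mul(Z, Function('S')(-21, b)) = Mul(Rational(56, 3), Add(Mul(Rational(-1, 4), -21), Mul(Rational(1, 4), 120))) = Mul(Rational(56, 3), Add(Rational(21, 4), 30)) = Mul(Rational(56, 3), Rational(141, 4)) = 658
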